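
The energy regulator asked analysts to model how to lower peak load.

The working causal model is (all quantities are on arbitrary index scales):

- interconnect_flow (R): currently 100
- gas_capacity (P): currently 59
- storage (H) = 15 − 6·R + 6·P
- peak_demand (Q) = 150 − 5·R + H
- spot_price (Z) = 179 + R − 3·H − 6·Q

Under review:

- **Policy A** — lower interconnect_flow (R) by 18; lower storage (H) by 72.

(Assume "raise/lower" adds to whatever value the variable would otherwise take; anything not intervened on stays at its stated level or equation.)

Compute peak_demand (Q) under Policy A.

Policy A (R − 18, H − 72):
  R = 100 − 18 = 82
  P = 59
  H = 15 − 6·82 + 6·59 (−72 from intervention) = -195
  Q = 150 − 5·82 + (-195) = -455

-455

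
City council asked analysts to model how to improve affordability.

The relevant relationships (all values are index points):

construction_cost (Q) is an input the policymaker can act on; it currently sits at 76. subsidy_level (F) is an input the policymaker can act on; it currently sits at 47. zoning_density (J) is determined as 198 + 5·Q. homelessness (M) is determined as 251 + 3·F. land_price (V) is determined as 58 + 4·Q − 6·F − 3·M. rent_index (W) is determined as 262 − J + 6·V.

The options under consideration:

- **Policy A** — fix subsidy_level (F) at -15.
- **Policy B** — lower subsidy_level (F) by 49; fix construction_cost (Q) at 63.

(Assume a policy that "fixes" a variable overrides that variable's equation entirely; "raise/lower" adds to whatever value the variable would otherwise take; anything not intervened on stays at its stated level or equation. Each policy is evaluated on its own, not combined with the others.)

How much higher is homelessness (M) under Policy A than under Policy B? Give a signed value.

Policy A (F := -15):
  F = -15
  M = 251 + 3·(-15) = 206
Policy B (F − 49, Q := 63):
  F = 47 − 49 = -2
  M = 251 + 3·(-2) = 245
M: 206 − 245 = -39

-39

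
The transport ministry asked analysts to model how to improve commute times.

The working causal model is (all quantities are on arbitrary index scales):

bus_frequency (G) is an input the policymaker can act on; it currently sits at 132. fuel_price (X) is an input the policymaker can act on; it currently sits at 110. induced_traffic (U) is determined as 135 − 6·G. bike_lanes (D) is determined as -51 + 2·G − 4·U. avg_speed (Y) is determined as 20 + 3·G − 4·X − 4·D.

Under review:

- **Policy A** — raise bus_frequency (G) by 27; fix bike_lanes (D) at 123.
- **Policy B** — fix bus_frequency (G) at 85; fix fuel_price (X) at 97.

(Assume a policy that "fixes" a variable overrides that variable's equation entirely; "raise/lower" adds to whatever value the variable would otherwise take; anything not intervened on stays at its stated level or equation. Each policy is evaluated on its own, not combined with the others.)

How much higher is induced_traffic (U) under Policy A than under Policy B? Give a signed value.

-444

Policy A (G + 27, D := 123):
  G = 132 + 27 = 159
  U = 135 − 6·159 = -819
Policy B (G := 85, X := 97):
  G = 85
  U = 135 − 6·85 = -375
U: -819 − (-375) = -444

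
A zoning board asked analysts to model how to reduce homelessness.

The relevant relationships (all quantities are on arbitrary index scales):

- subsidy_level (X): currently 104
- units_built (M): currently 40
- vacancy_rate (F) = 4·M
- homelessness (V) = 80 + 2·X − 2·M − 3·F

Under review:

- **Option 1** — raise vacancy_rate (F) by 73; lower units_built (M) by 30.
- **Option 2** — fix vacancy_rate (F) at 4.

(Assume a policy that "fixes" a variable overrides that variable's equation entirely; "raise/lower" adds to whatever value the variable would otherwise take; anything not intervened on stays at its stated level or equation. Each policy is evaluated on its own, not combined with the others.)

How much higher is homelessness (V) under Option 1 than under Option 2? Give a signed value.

Option 1 (F + 73, M − 30):
  X = 104
  M = 40 − 30 = 10
  F = 0 + 4·10 (+73 from intervention) = 113
  V = 80 + 2·104 − 2·10 − 3·113 = -71
Option 2 (F := 4):
  X = 104
  M = 40
  F = 4
  V = 80 + 2·104 − 2·40 − 3·4 = 196
V: -71 − 196 = -267

-267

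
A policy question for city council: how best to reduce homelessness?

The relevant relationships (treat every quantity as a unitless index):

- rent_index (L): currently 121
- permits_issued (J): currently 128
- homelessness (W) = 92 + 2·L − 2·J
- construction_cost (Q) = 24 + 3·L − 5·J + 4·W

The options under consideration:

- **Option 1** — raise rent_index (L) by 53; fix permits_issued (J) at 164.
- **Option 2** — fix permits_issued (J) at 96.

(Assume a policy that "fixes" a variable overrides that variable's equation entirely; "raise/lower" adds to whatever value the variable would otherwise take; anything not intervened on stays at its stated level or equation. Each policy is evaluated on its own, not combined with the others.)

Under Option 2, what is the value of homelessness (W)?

Option 2 (J := 96):
  L = 121
  J = 96
  W = 92 + 2·121 − 2·96 = 142

142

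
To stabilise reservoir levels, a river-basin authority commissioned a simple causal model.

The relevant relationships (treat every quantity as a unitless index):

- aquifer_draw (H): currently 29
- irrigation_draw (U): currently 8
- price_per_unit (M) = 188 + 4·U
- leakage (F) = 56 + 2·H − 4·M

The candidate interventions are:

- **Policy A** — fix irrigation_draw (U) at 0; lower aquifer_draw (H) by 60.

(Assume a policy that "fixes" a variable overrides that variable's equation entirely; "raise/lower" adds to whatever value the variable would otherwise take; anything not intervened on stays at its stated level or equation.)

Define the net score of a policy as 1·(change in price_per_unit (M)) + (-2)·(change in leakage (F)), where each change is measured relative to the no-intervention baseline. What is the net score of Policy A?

-48

Baseline:
  H = 29
  U = 8
  M = 188 + 4·8 = 220
  F = 56 + 2·29 − 4·220 = -766
Policy A (U := 0, H − 60):
  H = 29 − 60 = -31
  U = 0
  M = 188 + 4·0 = 188
  F = 56 + 2·(-31) − 4·188 = -758
ΔM = 188 − 220 = -32; ΔF = -758 − (-766) = 8
Score = 1·(-32) + (-2)·8 = -48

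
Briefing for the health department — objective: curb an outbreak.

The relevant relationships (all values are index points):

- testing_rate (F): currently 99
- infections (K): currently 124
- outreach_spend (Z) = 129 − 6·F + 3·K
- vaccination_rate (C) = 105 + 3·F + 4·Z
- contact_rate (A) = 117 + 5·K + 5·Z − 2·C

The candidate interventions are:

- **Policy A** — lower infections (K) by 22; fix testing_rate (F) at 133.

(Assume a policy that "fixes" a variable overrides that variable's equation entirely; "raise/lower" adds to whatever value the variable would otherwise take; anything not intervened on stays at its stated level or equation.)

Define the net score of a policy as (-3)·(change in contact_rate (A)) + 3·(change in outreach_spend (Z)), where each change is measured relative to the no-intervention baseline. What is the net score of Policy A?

-2298

Baseline:
  F = 99
  K = 124
  Z = 129 − 6·99 + 3·124 = -93
  C = 105 + 3·99 + 4·(-93) = 30
  A = 117 + 5·124 + 5·(-93) − 2·30 = 212
Policy A (K − 22, F := 133):
  F = 133
  K = 124 − 22 = 102
  Z = 129 − 6·133 + 3·102 = -363
  C = 105 + 3·133 + 4·(-363) = -948
  A = 117 + 5·102 + 5·(-363) − 2·(-948) = 708
ΔA = 708 − 212 = 496; ΔZ = -363 − (-93) = -270
Score = (-3)·496 + 3·(-270) = -2298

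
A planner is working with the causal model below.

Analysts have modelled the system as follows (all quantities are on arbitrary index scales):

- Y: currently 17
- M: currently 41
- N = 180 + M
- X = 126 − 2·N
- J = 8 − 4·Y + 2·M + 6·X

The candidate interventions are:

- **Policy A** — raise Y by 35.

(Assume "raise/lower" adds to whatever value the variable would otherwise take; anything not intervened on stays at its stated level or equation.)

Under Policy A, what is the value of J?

-2014

Policy A (Y + 35):
  Y = 17 + 35 = 52
  M = 41
  N = 180 + 41 = 221
  X = 126 − 2·221 = -316
  J = 8 − 4·52 + 2·41 + 6·(-316) = -2014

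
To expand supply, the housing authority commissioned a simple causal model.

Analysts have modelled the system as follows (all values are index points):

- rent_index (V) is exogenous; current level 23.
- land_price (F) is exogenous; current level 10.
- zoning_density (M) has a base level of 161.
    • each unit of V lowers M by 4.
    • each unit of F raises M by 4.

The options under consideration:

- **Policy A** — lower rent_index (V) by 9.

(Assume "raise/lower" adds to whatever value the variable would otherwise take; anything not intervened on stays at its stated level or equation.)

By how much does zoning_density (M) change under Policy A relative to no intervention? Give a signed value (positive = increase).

36

Baseline:
  V = 23
  F = 10
  M = 161 − 4·23 + 4·10 = 109
Policy A (V − 9):
  V = 23 − 9 = 14
  F = 10
  M = 161 − 4·14 + 4·10 = 145
Change in M: 145 − 109 = 36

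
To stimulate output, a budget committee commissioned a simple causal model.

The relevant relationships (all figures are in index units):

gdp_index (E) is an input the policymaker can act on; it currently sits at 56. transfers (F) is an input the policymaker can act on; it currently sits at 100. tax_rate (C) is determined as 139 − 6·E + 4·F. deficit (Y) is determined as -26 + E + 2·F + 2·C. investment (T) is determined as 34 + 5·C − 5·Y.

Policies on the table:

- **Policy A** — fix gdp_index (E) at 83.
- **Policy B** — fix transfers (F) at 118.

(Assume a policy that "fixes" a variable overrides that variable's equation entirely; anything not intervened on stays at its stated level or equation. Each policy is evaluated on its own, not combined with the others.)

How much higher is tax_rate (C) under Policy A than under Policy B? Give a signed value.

Policy A (E := 83):
  E = 83
  F = 100
  C = 139 − 6·83 + 4·100 = 41
Policy B (F := 118):
  E = 56
  F = 118
  C = 139 − 6·56 + 4·118 = 275
C: 41 − 275 = -234

-234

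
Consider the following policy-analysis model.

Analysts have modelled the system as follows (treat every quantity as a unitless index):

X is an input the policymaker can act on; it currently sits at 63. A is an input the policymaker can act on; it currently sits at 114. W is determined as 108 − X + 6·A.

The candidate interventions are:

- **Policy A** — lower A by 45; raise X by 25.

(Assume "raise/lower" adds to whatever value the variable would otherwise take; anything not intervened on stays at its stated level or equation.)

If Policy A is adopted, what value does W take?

Policy A (A − 45, X + 25):
  X = 63 + 25 = 88
  A = 114 − 45 = 69
  W = 108 − 88 + 6·69 = 434

434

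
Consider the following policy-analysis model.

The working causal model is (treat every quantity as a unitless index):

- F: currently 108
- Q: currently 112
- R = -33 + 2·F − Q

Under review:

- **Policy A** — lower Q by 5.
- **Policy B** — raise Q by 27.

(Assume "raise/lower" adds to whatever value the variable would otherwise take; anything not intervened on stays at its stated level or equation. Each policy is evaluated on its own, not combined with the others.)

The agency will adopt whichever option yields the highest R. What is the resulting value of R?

Policy A (Q − 5):
  F = 108
  Q = 112 − 5 = 107
  R = -33 + 2·108 − 107 = 76
Policy B (Q + 27):
  F = 108
  Q = 112 + 27 = 139
  R = -33 + 2·108 − 139 = 44
Comparing — Policy A: R=76, Policy B: R=44. Highest is 76 (Policy A).

76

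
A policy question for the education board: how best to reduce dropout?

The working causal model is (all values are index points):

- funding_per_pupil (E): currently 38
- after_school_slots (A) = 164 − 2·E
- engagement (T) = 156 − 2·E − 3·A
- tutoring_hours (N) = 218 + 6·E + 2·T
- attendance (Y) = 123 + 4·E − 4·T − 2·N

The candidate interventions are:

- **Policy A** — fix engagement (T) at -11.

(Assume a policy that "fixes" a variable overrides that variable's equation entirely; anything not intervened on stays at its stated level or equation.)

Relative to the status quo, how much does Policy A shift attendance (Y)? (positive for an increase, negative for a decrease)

-1384

Baseline:
  E = 38
  A = 164 − 2·38 = 88
  T = 156 − 2·38 − 3·88 = -184
  N = 218 + 6·38 + 2·(-184) = 78
  Y = 123 + 4·38 − 4·(-184) − 2·78 = 855
Policy A (T := -11):
  E = 38
  A = 164 − 2·38 = 88
  T = -11
  N = 218 + 6·38 + 2·(-11) = 424
  Y = 123 + 4·38 − 4·(-11) − 2·424 = -529
Change in Y: -529 − 855 = -1384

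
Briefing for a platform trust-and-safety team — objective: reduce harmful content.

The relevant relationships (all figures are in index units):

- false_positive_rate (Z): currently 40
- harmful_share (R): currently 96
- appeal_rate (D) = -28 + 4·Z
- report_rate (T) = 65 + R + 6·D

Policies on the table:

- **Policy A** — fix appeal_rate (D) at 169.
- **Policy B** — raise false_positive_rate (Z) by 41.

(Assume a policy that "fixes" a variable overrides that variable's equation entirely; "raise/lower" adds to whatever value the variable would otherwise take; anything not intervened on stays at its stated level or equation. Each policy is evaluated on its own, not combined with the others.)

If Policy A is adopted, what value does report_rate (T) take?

1175

Policy A (D := 169):
  Z = 40
  R = 96
  D = 169
  T = 65 + 96 + 6·169 = 1175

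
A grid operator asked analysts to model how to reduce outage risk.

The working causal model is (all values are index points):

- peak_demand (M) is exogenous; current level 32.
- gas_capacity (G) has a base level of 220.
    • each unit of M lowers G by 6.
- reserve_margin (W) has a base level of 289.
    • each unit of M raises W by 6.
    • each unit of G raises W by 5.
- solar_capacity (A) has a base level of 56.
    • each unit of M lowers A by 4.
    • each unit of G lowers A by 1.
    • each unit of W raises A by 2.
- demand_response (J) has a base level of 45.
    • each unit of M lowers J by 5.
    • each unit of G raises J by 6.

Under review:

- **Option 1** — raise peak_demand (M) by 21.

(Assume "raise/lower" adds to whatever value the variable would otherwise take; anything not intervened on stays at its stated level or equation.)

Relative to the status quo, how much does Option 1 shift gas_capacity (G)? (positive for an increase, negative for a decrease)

Baseline:
  M = 32
  G = 220 − 6·32 = 28
Option 1 (M + 21):
  M = 32 + 21 = 53
  G = 220 − 6·53 = -98
Change in G: -98 − 28 = -126

-126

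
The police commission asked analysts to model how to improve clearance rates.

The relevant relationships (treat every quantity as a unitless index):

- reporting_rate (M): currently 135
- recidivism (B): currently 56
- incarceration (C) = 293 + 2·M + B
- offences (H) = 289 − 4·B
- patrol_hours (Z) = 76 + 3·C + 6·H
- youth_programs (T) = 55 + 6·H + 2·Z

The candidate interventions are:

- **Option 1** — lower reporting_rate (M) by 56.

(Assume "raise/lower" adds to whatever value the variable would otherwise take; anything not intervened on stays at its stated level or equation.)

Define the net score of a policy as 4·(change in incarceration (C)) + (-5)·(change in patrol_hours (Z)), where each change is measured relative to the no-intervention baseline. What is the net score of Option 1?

Baseline:
  M = 135
  B = 56
  C = 293 + 2·135 + 56 = 619
  H = 289 − 4·56 = 65
  Z = 76 + 3·619 + 6·65 = 2323
Option 1 (M − 56):
  M = 135 − 56 = 79
  B = 56
  C = 293 + 2·79 + 56 = 507
  H = 289 − 4·56 = 65
  Z = 76 + 3·507 + 6·65 = 1987
ΔC = 507 − 619 = -112; ΔZ = 1987 − 2323 = -336
Score = 4·(-112) + (-5)·(-336) = 1232

1232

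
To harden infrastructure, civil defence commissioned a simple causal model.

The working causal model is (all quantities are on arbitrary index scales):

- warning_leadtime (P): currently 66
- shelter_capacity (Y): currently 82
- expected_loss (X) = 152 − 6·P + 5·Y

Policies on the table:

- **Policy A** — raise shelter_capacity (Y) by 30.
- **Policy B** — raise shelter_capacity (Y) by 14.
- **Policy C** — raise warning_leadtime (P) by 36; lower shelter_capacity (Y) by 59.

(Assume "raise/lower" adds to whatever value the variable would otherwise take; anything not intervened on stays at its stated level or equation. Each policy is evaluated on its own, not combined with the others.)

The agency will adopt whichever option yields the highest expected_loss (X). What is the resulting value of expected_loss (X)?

Policy A (Y + 30):
  P = 66
  Y = 82 + 30 = 112
  X = 152 − 6·66 + 5·112 = 316
Policy B (Y + 14):
  P = 66
  Y = 82 + 14 = 96
  X = 152 − 6·66 + 5·96 = 236
Policy C (P + 36, Y − 59):
  P = 66 + 36 = 102
  Y = 82 − 59 = 23
  X = 152 − 6·102 + 5·23 = -345
Comparing — Policy A: X=316, Policy B: X=236, Policy C: X=-345. Highest is 316 (Policy A).

316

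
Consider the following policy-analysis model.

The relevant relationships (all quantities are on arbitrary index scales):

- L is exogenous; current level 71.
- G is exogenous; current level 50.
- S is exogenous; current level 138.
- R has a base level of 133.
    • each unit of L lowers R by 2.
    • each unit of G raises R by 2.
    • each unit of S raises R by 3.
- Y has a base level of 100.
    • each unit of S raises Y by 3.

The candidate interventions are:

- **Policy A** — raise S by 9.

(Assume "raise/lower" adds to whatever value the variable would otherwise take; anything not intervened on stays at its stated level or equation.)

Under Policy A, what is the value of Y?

541

Policy A (S + 9):
  S = 138 + 9 = 147
  Y = 100 + 3·147 = 541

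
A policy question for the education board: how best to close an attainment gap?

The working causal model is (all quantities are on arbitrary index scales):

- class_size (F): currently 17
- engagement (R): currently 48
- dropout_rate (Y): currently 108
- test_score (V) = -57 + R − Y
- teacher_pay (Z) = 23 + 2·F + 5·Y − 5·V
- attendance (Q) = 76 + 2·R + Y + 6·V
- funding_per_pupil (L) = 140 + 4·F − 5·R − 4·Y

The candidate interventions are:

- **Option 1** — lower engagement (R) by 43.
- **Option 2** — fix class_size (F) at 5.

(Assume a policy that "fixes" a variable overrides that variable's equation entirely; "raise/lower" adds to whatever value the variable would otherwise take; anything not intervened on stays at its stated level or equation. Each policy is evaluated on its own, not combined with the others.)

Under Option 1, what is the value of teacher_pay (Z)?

1397

Option 1 (R − 43):
  F = 17
  R = 48 − 43 = 5
  Y = 108
  V = -57 + 5 − 108 = -160
  Z = 23 + 2·17 + 5·108 − 5·(-160) = 1397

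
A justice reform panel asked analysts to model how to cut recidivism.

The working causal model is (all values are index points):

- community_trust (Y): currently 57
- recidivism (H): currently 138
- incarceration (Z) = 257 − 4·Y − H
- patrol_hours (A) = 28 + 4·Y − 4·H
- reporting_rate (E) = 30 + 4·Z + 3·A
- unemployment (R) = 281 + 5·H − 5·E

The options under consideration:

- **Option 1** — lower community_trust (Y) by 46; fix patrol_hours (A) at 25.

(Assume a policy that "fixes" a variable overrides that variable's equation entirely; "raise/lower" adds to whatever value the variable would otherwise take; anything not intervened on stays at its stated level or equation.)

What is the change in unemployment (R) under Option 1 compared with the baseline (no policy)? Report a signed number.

Baseline:
  Y = 57
  H = 138
  Z = 257 − 4·57 − 138 = -109
  A = 28 + 4·57 − 4·138 = -296
  E = 30 + 4·(-109) + 3·(-296) = -1294
  R = 281 + 5·138 − 5·(-1294) = 7441
Option 1 (Y − 46, A := 25):
  Y = 57 − 46 = 11
  H = 138
  Z = 257 − 4·11 − 138 = 75
  A = 25
  E = 30 + 4·75 + 3·25 = 405
  R = 281 + 5·138 − 5·405 = -1054
Change in R: -1054 − 7441 = -8495

-8495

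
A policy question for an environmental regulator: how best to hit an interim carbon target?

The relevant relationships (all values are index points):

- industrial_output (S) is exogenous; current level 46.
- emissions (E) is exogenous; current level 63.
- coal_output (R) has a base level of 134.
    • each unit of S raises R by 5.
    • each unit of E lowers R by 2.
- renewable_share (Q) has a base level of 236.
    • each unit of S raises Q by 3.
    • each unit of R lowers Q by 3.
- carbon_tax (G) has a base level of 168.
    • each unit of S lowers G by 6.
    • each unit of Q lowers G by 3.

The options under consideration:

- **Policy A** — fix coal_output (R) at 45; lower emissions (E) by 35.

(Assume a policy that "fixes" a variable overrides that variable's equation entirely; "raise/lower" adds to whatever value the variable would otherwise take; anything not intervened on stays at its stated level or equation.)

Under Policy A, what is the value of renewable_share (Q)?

Policy A (R := 45, E − 35):
  S = 46
  E = 63 − 35 = 28
  R = 45
  Q = 236 + 3·46 − 3·45 = 239

239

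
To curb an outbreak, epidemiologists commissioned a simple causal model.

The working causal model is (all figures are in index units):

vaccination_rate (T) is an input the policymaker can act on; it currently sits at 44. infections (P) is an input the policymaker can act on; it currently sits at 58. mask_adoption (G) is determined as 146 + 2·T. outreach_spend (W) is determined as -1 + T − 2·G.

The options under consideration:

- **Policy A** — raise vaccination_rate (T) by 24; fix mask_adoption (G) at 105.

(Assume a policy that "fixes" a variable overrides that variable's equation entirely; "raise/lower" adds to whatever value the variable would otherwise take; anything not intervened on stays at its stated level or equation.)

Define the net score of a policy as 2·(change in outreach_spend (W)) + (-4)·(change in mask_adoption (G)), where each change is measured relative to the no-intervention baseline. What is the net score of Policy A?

1080

Baseline:
  T = 44
  G = 146 + 2·44 = 234
  W = -1 + 44 − 2·234 = -425
Policy A (T + 24, G := 105):
  T = 44 + 24 = 68
  G = 105
  W = -1 + 68 − 2·105 = -143
ΔW = -143 − (-425) = 282; ΔG = 105 − 234 = -129
Score = 2·282 + (-4)·(-129) = 1080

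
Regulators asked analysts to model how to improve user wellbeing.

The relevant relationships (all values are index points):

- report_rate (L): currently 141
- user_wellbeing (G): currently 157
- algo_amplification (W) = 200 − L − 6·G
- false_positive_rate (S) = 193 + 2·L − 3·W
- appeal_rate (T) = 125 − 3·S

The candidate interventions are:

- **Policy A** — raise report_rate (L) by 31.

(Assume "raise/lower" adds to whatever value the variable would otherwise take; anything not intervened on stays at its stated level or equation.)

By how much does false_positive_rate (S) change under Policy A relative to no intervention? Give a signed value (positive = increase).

Baseline:
  L = 141
  G = 157
  W = 200 − 141 − 6·157 = -883
  S = 193 + 2·141 − 3·(-883) = 3124
Policy A (L + 31):
  L = 141 + 31 = 172
  G = 157
  W = 200 − 172 − 6·157 = -914
  S = 193 + 2·172 − 3·(-914) = 3279
Change in S: 3279 − 3124 = 155

155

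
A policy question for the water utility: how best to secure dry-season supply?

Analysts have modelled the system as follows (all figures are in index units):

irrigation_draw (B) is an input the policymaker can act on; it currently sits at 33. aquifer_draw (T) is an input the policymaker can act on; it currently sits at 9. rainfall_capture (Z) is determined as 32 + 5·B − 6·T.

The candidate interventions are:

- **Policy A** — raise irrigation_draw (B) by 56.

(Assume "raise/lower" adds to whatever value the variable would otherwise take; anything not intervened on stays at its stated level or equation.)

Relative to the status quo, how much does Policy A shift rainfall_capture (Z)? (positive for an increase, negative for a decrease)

Baseline:
  B = 33
  T = 9
  Z = 32 + 5·33 − 6·9 = 143
Policy A (B + 56):
  B = 33 + 56 = 89
  T = 9
  Z = 32 + 5·89 − 6·9 = 423
Change in Z: 423 − 143 = 280

280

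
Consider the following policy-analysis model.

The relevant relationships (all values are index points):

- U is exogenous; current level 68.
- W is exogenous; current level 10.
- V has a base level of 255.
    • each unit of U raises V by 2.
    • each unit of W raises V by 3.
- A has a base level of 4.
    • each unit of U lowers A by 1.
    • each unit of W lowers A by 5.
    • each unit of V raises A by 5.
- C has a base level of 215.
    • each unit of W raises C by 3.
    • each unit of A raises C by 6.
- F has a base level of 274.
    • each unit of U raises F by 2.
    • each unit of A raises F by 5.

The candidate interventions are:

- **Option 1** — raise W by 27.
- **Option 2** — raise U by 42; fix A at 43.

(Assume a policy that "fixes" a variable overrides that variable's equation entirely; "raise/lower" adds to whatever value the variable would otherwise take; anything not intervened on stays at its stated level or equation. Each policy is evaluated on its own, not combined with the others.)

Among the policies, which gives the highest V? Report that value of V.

505

Option 1 (W + 27):
  U = 68
  W = 10 + 27 = 37
  V = 255 + 2·68 + 3·37 = 502
Option 2 (U + 42, A := 43):
  U = 68 + 42 = 110
  W = 10
  V = 255 + 2·110 + 3·10 = 505
Comparing — Option 1: V=502, Option 2: V=505. Highest is 505 (Option 2).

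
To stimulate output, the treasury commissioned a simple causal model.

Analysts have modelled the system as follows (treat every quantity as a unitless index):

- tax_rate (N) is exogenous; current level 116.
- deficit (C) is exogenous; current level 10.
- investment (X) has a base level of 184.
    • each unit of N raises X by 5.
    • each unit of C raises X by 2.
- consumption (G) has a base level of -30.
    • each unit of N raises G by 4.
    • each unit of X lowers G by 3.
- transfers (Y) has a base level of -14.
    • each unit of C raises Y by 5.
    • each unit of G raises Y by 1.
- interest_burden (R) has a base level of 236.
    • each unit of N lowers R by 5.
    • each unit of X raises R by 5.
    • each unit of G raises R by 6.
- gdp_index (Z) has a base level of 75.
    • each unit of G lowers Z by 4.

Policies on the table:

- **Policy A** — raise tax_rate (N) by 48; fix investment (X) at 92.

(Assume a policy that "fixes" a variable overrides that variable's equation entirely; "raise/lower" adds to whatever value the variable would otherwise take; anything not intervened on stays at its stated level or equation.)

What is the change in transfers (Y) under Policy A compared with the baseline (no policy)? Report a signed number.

2268

Baseline:
  N = 116
  C = 10
  X = 184 + 5·116 + 2·10 = 784
  G = -30 + 4·116 − 3·784 = -1918
  Y = -14 + 5·10 + (-1918) = -1882
Policy A (N + 48, X := 92):
  N = 116 + 48 = 164
  C = 10
  X = 92
  G = -30 + 4·164 − 3·92 = 350
  Y = -14 + 5·10 + 350 = 386
Change in Y: 386 − (-1882) = 2268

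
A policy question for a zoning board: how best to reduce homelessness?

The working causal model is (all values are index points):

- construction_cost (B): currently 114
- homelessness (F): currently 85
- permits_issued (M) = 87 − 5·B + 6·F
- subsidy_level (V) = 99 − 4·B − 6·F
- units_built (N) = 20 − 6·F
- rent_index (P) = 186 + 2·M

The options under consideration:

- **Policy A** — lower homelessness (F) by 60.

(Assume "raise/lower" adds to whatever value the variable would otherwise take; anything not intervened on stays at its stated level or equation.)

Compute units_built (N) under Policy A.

Policy A (F − 60):
  F = 85 − 60 = 25
  N = 20 − 6·25 = -130

-130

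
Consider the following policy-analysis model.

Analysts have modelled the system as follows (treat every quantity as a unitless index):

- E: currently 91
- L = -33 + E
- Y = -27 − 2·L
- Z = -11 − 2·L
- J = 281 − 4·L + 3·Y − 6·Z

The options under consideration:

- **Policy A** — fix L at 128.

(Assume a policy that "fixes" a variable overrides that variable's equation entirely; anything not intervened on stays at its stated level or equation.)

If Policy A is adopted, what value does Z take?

Policy A (L := 128):
  E = 91
  L = 128
  Z = -11 − 2·128 = -267

-267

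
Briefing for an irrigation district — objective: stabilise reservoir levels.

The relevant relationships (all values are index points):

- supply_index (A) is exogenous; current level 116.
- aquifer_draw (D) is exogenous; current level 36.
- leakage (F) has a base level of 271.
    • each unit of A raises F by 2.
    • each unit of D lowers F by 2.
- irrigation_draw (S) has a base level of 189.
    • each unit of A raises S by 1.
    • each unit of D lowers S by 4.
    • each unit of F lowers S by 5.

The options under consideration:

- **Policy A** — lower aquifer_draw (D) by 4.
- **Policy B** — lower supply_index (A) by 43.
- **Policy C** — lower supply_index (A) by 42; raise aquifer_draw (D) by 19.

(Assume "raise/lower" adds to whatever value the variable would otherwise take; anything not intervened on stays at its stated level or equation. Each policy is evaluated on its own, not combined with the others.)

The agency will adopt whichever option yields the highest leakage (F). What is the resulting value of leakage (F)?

Policy A (D − 4):
  A = 116
  D = 36 − 4 = 32
  F = 271 + 2·116 − 2·32 = 439
Policy B (A − 43):
  A = 116 − 43 = 73
  D = 36
  F = 271 + 2·73 − 2·36 = 345
Policy C (A − 42, D + 19):
  A = 116 − 42 = 74
  D = 36 + 19 = 55
  F = 271 + 2·74 − 2·55 = 309
Comparing — Policy A: F=439, Policy B: F=345, Policy C: F=309. Highest is 439 (Policy A).

439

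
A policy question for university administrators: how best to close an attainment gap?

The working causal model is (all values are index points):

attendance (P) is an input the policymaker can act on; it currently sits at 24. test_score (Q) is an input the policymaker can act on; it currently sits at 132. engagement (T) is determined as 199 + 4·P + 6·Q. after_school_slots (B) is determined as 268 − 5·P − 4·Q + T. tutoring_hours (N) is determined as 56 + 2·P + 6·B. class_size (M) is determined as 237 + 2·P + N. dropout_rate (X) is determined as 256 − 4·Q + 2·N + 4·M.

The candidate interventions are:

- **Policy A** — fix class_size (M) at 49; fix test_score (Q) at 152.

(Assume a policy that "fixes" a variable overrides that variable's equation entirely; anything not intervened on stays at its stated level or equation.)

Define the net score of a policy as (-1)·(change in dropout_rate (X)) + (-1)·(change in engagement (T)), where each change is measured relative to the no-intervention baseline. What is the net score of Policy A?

Baseline:
  P = 24
  Q = 132
  T = 199 + 4·24 + 6·132 = 1087
  B = 268 − 5·24 − 4·132 + 1087 = 707
  N = 56 + 2·24 + 6·707 = 4346
  M = 237 + 2·24 + 4346 = 4631
  X = 256 − 4·132 + 2·4346 + 4·4631 = 26944
Policy A (M := 49, Q := 152):
  P = 24
  Q = 152
  T = 199 + 4·24 + 6·152 = 1207
  B = 268 − 5·24 − 4·152 + 1207 = 747
  N = 56 + 2·24 + 6·747 = 4586
  M = 49
  X = 256 − 4·152 + 2·4586 + 4·49 = 9016
ΔX = 9016 − 26944 = -17928; ΔT = 1207 − 1087 = 120
Score = (-1)·(-17928) + (-1)·120 = 17808

17808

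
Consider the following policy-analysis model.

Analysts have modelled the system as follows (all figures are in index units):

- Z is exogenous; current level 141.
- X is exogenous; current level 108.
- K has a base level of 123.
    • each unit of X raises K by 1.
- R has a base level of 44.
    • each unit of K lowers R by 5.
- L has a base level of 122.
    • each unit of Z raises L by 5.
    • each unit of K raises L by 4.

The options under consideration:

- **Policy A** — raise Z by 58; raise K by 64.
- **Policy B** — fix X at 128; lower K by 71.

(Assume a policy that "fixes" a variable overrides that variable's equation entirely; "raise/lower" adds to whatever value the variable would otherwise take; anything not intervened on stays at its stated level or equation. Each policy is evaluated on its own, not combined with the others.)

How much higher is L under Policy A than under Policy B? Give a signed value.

Policy A (Z + 58, K + 64):
  Z = 141 + 58 = 199
  X = 108
  K = 123 + 108 (+64 from intervention) = 295
  L = 122 + 5·199 + 4·295 = 2297
Policy B (X := 128, K − 71):
  Z = 141
  X = 128
  K = 123 + 128 (−71 from intervention) = 180
  L = 122 + 5·141 + 4·180 = 1547
L: 2297 − 1547 = 750

750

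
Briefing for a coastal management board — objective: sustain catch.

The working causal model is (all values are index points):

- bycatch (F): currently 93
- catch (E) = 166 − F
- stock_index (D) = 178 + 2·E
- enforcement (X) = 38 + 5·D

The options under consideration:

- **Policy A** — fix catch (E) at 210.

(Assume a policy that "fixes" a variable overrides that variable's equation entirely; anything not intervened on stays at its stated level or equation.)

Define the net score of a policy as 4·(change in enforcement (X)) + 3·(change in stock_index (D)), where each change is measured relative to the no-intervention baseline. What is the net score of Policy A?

6302

Baseline:
  F = 93
  E = 166 − 93 = 73
  D = 178 + 2·73 = 324
  X = 38 + 5·324 = 1658
Policy A (E := 210):
  F = 93
  E = 210
  D = 178 + 2·210 = 598
  X = 38 + 5·598 = 3028
ΔX = 3028 − 1658 = 1370; ΔD = 598 − 324 = 274
Score = 4·1370 + 3·274 = 6302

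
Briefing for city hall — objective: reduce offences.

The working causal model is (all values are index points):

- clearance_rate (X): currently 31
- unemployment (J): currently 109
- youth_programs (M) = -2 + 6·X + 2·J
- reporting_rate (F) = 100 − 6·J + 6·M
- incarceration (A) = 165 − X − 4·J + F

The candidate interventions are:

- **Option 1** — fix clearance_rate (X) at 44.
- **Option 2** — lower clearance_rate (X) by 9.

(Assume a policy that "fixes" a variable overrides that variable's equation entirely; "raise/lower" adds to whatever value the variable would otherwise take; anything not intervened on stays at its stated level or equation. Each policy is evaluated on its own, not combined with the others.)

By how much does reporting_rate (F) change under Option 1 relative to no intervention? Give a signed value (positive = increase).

Baseline:
  X = 31
  J = 109
  M = -2 + 6·31 + 2·109 = 402
  F = 100 − 6·109 + 6·402 = 1858
Option 1 (X := 44):
  X = 44
  J = 109
  M = -2 + 6·44 + 2·109 = 480
  F = 100 − 6·109 + 6·480 = 2326
Change in F: 2326 − 1858 = 468

468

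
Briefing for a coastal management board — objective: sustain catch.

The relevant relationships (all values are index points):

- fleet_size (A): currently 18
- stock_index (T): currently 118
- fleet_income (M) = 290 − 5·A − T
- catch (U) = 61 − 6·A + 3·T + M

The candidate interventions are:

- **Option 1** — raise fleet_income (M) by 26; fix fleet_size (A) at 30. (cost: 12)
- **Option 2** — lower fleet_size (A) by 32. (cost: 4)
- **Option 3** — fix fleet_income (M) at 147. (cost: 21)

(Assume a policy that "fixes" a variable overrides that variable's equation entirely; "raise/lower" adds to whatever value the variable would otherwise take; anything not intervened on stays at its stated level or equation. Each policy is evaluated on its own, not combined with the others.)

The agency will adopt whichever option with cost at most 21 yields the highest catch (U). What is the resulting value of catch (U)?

Option 1 (M + 26, A := 30):
  A = 30
  T = 118
  M = 290 − 5·30 − 118 (+26 from intervention) = 48
  U = 61 − 6·30 + 3·118 + 48 = 283
Option 2 (A − 32):
  A = 18 − 32 = -14
  T = 118
  M = 290 − 5·(-14) − 118 = 242
  U = 61 − 6·(-14) + 3·118 + 242 = 741
Option 3 (M := 147):
  A = 18
  T = 118
  M = 147
  U = 61 − 6·18 + 3·118 + 147 = 454
Comparing — Option 1: U=283, Option 2: U=741, Option 3: U=454. Highest is 741 (Option 2).

741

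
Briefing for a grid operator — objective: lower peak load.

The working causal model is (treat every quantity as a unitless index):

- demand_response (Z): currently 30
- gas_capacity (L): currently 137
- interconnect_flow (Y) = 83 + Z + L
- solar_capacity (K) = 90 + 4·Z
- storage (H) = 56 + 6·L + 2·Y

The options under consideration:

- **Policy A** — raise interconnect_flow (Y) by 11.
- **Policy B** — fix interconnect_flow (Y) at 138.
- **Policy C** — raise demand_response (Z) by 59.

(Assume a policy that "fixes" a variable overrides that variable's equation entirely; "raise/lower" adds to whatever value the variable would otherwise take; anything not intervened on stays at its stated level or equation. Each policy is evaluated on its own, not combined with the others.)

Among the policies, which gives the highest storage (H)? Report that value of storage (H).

1496

Policy A (Y + 11):
  Z = 30
  L = 137
  Y = 83 + 30 + 137 (+11 from intervention) = 261
  H = 56 + 6·137 + 2·261 = 1400
Policy B (Y := 138):
  Z = 30
  L = 137
  Y = 138
  H = 56 + 6·137 + 2·138 = 1154
Policy C (Z + 59):
  Z = 30 + 59 = 89
  L = 137
  Y = 83 + 89 + 137 = 309
  H = 56 + 6·137 + 2·309 = 1496
Comparing — Policy A: H=1400, Policy B: H=1154, Policy C: H=1496. Highest is 1496 (Policy C).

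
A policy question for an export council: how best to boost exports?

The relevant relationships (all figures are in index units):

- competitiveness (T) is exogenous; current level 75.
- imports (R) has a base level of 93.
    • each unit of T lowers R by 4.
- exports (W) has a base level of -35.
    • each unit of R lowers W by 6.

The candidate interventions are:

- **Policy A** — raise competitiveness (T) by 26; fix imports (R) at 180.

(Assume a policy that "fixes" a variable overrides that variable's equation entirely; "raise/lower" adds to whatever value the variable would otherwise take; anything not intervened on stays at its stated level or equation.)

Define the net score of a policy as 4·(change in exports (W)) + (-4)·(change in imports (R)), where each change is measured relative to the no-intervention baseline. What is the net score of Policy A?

Baseline:
  T = 75
  R = 93 − 4·75 = -207
  W = -35 − 6·(-207) = 1207
Policy A (T + 26, R := 180):
  T = 75 + 26 = 101
  R = 180
  W = -35 − 6·180 = -1115
ΔW = -1115 − 1207 = -2322; ΔR = 180 − (-207) = 387
Score = 4·(-2322) + (-4)·387 = -10836

-10836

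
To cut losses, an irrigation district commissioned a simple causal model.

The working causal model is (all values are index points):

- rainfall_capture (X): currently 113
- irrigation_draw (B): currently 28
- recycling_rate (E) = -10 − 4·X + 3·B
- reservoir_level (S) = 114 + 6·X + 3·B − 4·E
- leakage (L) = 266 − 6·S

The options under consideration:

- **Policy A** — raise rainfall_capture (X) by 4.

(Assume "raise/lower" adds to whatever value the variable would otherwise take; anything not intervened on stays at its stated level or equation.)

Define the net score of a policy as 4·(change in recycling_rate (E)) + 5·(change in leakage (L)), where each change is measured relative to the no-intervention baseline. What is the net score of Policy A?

-2704

Baseline:
  X = 113
  B = 28
  E = -10 − 4·113 + 3·28 = -378
  S = 114 + 6·113 + 3·28 − 4·(-378) = 2388
  L = 266 − 6·2388 = -14062
Policy A (X + 4):
  X = 113 + 4 = 117
  B = 28
  E = -10 − 4·117 + 3·28 = -394
  S = 114 + 6·117 + 3·28 − 4·(-394) = 2476
  L = 266 − 6·2476 = -14590
ΔE = -394 − (-378) = -16; ΔL = -14590 − (-14062) = -528
Score = 4·(-16) + 5·(-528) = -2704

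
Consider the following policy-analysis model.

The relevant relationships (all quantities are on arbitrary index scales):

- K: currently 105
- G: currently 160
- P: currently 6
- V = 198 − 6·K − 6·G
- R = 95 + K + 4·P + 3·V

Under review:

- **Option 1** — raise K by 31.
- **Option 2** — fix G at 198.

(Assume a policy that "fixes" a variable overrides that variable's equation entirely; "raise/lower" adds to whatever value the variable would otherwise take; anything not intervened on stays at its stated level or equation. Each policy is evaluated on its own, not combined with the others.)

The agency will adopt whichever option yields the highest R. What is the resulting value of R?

-4479

Option 1 (K + 31):
  K = 105 + 31 = 136
  G = 160
  P = 6
  V = 198 − 6·136 − 6·160 = -1578
  R = 95 + 136 + 4·6 + 3·(-1578) = -4479
Option 2 (G := 198):
  K = 105
  G = 198
  P = 6
  V = 198 − 6·105 − 6·198 = -1620
  R = 95 + 105 + 4·6 + 3·(-1620) = -4636
Comparing — Option 1: R=-4479, Option 2: R=-4636. Highest is -4479 (Option 1).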